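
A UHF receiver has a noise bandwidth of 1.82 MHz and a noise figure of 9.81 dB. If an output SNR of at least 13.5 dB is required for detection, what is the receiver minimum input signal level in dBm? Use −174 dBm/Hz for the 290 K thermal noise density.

Sensitivity = −174 + 10 log₁₀(B) + NF + SNR_min
= −174 + 62.6 + 9.81 + 13.5
= −88.09 dBm → −88.1 dBm

−88.1 dBm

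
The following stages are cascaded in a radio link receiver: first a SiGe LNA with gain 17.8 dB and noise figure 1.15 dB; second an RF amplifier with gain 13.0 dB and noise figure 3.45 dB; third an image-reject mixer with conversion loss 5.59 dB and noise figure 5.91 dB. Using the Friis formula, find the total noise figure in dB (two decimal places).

Convert to linear (a loss of L dB is a gain of −L dB): F_i = 10^(NF_i/10), G_i = 10^(G_i,dB/10)
  Stage 1: F_1 = 10^(1.15/10) = 1.303, G_1 = 10^(17.8/10) = 60.26
  Stage 2: F_2 = 10^(3.45/10) = 2.213, G_2 = 10^(13.0/10) = 19.95
  Stage 3: F_3 = 10^(5.91/10) = 3.899, G_3 = 10^(−5.59/10) = 0.2761
Friis cascade:
  F = 1.303 + (2.213 − 1)/60.26 + (3.899 − 1)/1202 = 1.326
NF = 10 log₁₀(1.326) = 1.22 dB

1.22 dB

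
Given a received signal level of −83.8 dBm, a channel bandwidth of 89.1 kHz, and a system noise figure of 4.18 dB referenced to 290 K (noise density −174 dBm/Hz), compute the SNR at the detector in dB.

Noise floor: N = −174 + 10 log₁₀(B) + NF
10 log₁₀(8.91×10⁴) = 49.5 dB
N = −174 + 49.5 + 4.18 = −120.32 dBm
SNR = P_sig − N = −83.8 − (−120.32) = 36.52 dB → 36.5 dB

36.5 dB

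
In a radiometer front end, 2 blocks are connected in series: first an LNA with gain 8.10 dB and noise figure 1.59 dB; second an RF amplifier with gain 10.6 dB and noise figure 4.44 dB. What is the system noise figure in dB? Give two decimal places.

Convert to linear (a loss of L dB is a gain of −L dB): F_i = 10^(NF_i/10), G_i = 10^(G_i,dB/10)
  Stage 1: F_1 = 10^(1.59/10) = 1.442, G_1 = 10^(8.10/10) = 6.457
  Stage 2: F_2 = 10^(4.44/10) = 2.780, G_2 = 10^(10.6/10) = 11.48
Friis cascade:
  F = 1.442 + (2.780 − 1)/6.457 = 1.718
NF = 10 log₁₀(1.718) = 2.35 dB

2.35 dB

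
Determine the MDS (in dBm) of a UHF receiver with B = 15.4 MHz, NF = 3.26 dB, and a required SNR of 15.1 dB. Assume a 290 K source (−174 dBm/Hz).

−83.8 dBm

Sensitivity = −174 + 10 log₁₀(B) + NF + SNR_min
= −174 + 71.88 + 3.26 + 15.1
= −83.76 dBm → −83.8 dBm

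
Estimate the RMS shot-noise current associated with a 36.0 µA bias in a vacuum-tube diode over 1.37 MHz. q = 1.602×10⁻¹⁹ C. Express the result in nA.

3.98 nA

I_n = √(2qI·B)
2qI·B = 2 × 1.602×10⁻¹⁹ × 3.60×10⁻⁵ × 1.37×10⁶ = 1.58×10⁻¹⁷ A²
I_n = √(1.58×10⁻¹⁷) = 3.98×10⁻⁹ A = 3.98 nA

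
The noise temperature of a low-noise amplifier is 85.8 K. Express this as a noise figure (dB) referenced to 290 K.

1.13 dB

F = 1 + T_e/T₀ = 1 + 85.8/290 = 1.29586
NF = 10 log₁₀(1.29586) = 1.13 dB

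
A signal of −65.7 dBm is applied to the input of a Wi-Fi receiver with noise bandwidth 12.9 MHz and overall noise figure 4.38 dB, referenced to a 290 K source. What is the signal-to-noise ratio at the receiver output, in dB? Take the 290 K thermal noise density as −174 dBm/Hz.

32.8 dB

Noise floor: N = −174 + 10 log₁₀(B) + NF
10 log₁₀(1.29×10⁷) = 71.11 dB
N = −174 + 71.11 + 4.38 = −98.51 dBm
SNR = P_sig − N = −65.7 − (−98.51) = 32.81 dB → 32.8 dB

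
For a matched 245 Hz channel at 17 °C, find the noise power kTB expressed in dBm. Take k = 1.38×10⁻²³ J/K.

−150.1 dBm

T = 17 °C + 273.15 = 290.15 K
P_n = kTB = 1.38×10⁻²³ × 290.15 × 2.45×10² = 9.81×10⁻¹⁹ W
In dBm: 10 log₁₀(9.81×10⁻¹⁹ / 10⁻³) = −150.1 dBm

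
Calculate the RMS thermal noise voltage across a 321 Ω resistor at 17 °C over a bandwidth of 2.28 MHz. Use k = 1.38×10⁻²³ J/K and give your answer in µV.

T = 17 °C + 273.15 = 290.15 K
V_n = √(4kTRB)
4kTRB = 4 × 1.38×10⁻²³ × 290.15 × 3.21×10² × 2.28×10⁶ = 1.17×10⁻¹¹ V²
V_n = √(1.17×10⁻¹¹) = 3.42×10⁻⁶ V = 3.42 µV

3.42 µV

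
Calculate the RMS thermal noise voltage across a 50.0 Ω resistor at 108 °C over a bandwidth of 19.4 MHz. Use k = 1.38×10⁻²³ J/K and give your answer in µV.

4.52 µV

T = 108 °C + 273.15 = 381.15 K
V_n = √(4kTRB)
4kTRB = 4 × 1.38×10⁻²³ × 381.15 × 5.00×10¹ × 1.94×10⁷ = 2.04×10⁻¹¹ V²
V_n = √(2.04×10⁻¹¹) = 4.52×10⁻⁶ V = 4.52 µV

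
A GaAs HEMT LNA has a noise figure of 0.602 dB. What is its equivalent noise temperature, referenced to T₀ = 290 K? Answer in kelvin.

43.1 K

F = 10^(0.602/10) = 1.14868
T_e = (F − 1)·T₀ = (1.14868 − 1) × 290 = 43.1 K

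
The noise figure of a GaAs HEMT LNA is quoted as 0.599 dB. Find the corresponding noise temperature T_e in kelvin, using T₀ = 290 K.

42.9 K

F = 10^(0.599/10) = 1.14789
T_e = (F − 1)·T₀ = (1.14789 − 1) × 290 = 42.9 K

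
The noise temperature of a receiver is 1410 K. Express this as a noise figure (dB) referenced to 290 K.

F = 1 + T_e/T₀ = 1 + 1410/290 = 5.86207
NF = 10 log₁₀(5.86207) = 7.68 dB

7.68 dB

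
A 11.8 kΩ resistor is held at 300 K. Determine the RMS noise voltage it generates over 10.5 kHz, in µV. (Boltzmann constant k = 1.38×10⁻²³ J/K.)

1.43 µV

V_n = √(4kTRB)
4kTRB = 4 × 1.38×10⁻²³ × 300 × 1.18×10⁴ × 1.05×10⁴ = 2.05×10⁻¹² V²
V_n = √(2.05×10⁻¹²) = 1.43×10⁻⁶ V = 1.43 µV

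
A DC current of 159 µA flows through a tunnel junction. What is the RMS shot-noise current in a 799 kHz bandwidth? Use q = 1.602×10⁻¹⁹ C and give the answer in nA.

6.38 nA

I_n = √(2qI·B)
2qI·B = 2 × 1.602×10⁻¹⁹ × 1.59×10⁻⁴ × 7.99×10⁵ = 4.07×10⁻¹⁷ A²
I_n = √(4.07×10⁻¹⁷) = 6.38×10⁻⁹ A = 6.38 nA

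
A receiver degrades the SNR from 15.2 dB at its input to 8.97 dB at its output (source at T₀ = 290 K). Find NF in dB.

NF (dB) = SNR_in(dB) − SNR_out(dB) when the source is at T₀
NF = 15.2 − 8.97 = 6.23 dB

6.23 dB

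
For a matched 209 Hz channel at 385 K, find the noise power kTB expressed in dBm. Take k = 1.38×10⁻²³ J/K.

−149.5 dBm

P_n = kTB = 1.38×10⁻²³ × 385 × 2.09×10² = 1.11×10⁻¹⁸ W
In dBm: 10 log₁₀(1.11×10⁻¹⁸ / 10⁻³) = −149.5 dBm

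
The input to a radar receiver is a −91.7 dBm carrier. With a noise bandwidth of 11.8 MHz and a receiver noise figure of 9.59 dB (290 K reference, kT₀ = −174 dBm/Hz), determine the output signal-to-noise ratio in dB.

Noise floor: N = −174 + 10 log₁₀(B) + NF
10 log₁₀(1.18×10⁷) = 70.72 dB
N = −174 + 70.72 + 9.59 = −93.69 dBm
SNR = P_sig − N = −91.7 − (−93.69) = 1.99 dB → 2.0 dB

2.0 dB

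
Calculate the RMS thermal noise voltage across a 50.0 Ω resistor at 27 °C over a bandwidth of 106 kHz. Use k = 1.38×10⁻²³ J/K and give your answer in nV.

296 nV

T = 27 °C + 273.15 = 300.15 K
V_n = √(4kTRB)
4kTRB = 4 × 1.38×10⁻²³ × 300.15 × 5.00×10¹ × 1.06×10⁵ = 8.78×10⁻¹⁴ V²
V_n = √(8.78×10⁻¹⁴) = 2.96×10⁻⁷ V = 296 nV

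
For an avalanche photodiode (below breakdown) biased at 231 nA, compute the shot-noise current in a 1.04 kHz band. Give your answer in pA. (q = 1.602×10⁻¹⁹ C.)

8.77 pA

I_n = √(2qI·B)
2qI·B = 2 × 1.602×10⁻¹⁹ × 2.31×10⁻⁷ × 1.04×10³ = 7.70×10⁻²³ A²
I_n = √(7.70×10⁻²³) = 8.77×10⁻¹² A = 8.77 pA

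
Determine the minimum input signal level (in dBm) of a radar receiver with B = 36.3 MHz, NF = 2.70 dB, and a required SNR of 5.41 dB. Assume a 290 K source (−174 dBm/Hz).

−90.3 dBm

Sensitivity = −174 + 10 log₁₀(B) + NF + SNR_min
= −174 + 75.6 + 2.70 + 5.41
= −90.29 dBm → −90.3 dBm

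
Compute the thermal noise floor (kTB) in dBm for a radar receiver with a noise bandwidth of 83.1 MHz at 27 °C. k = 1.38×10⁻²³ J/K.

T = 27 °C + 273.15 = 300.15 K
P_n = kTB = 1.38×10⁻²³ × 300.15 × 8.31×10⁷ = 3.44×10⁻¹³ W
In dBm: 10 log₁₀(3.44×10⁻¹³ / 10⁻³) = −94.6 dBm

−94.6 dBm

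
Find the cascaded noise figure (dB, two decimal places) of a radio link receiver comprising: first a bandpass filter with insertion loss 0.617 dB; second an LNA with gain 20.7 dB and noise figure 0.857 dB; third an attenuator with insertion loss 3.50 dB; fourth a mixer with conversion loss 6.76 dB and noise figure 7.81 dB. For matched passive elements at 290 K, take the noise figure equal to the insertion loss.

Convert to linear (a loss of L dB is a gain of −L dB): F_i = 10^(NF_i/10), G_i = 10^(G_i,dB/10)
  Stage 1: F_1 = 10^(0.617/10) = 1.153, G_1 = 10^(−0.617/10) = 0.8676
  Stage 2: F_2 = 10^(0.857/10) = 1.218, G_2 = 10^(20.7/10) = 117.5
  Stage 3: F_3 = 10^(3.50/10) = 2.239, G_3 = 10^(−3.50/10) = 0.4467
  Stage 4: F_4 = 10^(7.81/10) = 6.039, G_4 = 10^(−6.76/10) = 0.2109
Friis cascade:
  F = 1.153 + (1.218 − 1)/0.8676 + (2.239 − 1)/101.9 + (6.039 − 1)/45.53 = 1.527
NF = 10 log₁₀(1.527) = 1.84 dB

1.84 dB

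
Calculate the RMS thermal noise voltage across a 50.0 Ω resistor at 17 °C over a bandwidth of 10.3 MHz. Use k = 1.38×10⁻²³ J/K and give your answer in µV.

T = 17 °C + 273.15 = 290.15 K
V_n = √(4kTRB)
4kTRB = 4 × 1.38×10⁻²³ × 290.15 × 5.00×10¹ × 1.03×10⁷ = 8.25×10⁻¹² V²
V_n = √(8.25×10⁻¹²) = 2.87×10⁻⁶ V = 2.87 µV

2.87 µV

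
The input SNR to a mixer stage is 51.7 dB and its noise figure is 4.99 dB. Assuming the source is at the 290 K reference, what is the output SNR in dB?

By definition F = SNR_in/SNR_out, so in dB: SNR_out = SNR_in − NF
SNR_out = 51.7 − 4.99 = 46.71 dB

46.71 dB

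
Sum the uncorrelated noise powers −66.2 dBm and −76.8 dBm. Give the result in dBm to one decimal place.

Convert to linear, add, convert back:
P₁ = 2.40×10⁻¹⁰ W, P₂ = 2.09×10⁻¹¹ W
P_tot = 2.61×10⁻¹⁰ W → 10 log₁₀(P_tot / 10⁻³) = −65.8 dBm

−65.8 dBm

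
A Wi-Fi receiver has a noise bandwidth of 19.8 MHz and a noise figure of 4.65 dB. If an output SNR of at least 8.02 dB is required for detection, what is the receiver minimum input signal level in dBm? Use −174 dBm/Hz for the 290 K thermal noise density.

Sensitivity = −174 + 10 log₁₀(B) + NF + SNR_min
= −174 + 72.97 + 4.65 + 8.02
= −88.36 dBm → −88.4 dBm

−88.4 dBm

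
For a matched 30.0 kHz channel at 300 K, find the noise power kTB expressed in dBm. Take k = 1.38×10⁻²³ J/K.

P_n = kTB = 1.38×10⁻²³ × 300 × 3.00×10⁴ = 1.24×10⁻¹⁶ W
In dBm: 10 log₁₀(1.24×10⁻¹⁶ / 10⁻³) = −129.1 dBm

−129.1 dBm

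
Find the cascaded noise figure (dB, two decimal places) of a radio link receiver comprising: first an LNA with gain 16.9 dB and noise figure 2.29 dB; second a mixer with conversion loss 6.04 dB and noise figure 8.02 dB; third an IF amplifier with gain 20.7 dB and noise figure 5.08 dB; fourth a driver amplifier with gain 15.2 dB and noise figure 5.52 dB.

Convert to linear (a loss of L dB is a gain of −L dB): F_i = 10^(NF_i/10), G_i = 10^(G_i,dB/10)
  Stage 1: F_1 = 10^(2.29/10) = 1.694, G_1 = 10^(16.9/10) = 48.98
  Stage 2: F_2 = 10^(8.02/10) = 6.339, G_2 = 10^(−6.04/10) = 0.2489
  Stage 3: F_3 = 10^(5.08/10) = 3.221, G_3 = 10^(20.7/10) = 117.5
  Stage 4: F_4 = 10^(5.52/10) = 3.565, G_4 = 10^(15.2/10) = 33.11
Friis cascade:
  F = 1.694 + (6.339 − 1)/48.98 + (3.221 − 1)/12.19 + (3.565 − 1)/1432 = 1.987
NF = 10 log₁₀(1.987) = 2.98 dB

2.98 dB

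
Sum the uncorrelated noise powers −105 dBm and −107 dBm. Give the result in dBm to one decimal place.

−102.9 dBm

Convert to linear, add, convert back:
P₁ = 3.16×10⁻¹⁴ W, P₂ = 2.00×10⁻¹⁴ W
P_tot = 5.16×10⁻¹⁴ W → 10 log₁₀(P_tot / 10⁻³) = −102.9 dBm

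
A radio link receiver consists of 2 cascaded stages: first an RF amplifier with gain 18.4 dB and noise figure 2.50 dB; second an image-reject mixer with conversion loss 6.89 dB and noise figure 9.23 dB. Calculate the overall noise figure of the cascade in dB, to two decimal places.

2.75 dB

Convert to linear (a loss of L dB is a gain of −L dB): F_i = 10^(NF_i/10), G_i = 10^(G_i,dB/10)
  Stage 1: F_1 = 10^(2.50/10) = 1.778, G_1 = 10^(18.4/10) = 69.18
  Stage 2: F_2 = 10^(9.23/10) = 8.375, G_2 = 10^(−6.89/10) = 0.2046
Friis cascade:
  F = 1.778 + (8.375 − 1)/69.18 = 1.885
NF = 10 log₁₀(1.885) = 2.75 dB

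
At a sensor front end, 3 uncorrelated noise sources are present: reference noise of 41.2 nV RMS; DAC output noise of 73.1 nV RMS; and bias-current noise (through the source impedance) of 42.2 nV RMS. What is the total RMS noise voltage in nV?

93.9 nV

Uncorrelated sources add in power (mean-square): V_tot = √(ΣV_i²)
V_tot = √[(4.12×10⁻⁸)² + (7.31×10⁻⁸)² + (4.22×10⁻⁸)²] = 9.39×10⁻⁸ V = 93.9 nV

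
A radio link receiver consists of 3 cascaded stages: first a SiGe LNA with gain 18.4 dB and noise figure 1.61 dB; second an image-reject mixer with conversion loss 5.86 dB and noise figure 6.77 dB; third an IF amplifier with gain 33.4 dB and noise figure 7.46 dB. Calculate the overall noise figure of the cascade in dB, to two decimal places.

2.45 dB

Convert to linear (a loss of L dB is a gain of −L dB): F_i = 10^(NF_i/10), G_i = 10^(G_i,dB/10)
  Stage 1: F_1 = 10^(1.61/10) = 1.449, G_1 = 10^(18.4/10) = 69.18
  Stage 2: F_2 = 10^(6.77/10) = 4.753, G_2 = 10^(−5.86/10) = 0.2594
  Stage 3: F_3 = 10^(7.46/10) = 5.572, G_3 = 10^(33.4/10) = 2188
Friis cascade:
  F = 1.449 + (4.753 − 1)/69.18 + (5.572 − 1)/17.95 = 1.758
NF = 10 log₁₀(1.758) = 2.45 dB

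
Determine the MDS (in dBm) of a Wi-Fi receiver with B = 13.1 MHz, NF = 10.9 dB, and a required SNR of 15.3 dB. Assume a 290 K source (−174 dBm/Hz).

−76.6 dBm

Sensitivity = −174 + 10 log₁₀(B) + NF + SNR_min
= −174 + 71.17 + 10.9 + 15.3
= −76.63 dBm → −76.6 dBm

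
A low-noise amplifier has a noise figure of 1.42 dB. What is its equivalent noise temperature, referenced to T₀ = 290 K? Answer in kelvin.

112 K

F = 10^(1.42/10) = 1.38676
T_e = (F − 1)·T₀ = (1.38676 − 1) × 290 = 112 K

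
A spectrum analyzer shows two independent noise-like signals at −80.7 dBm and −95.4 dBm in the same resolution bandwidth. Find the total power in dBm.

Convert to linear, add, convert back:
P₁ = 8.51×10⁻¹² W, P₂ = 2.88×10⁻¹³ W
P_tot = 8.80×10⁻¹² W → 10 log₁₀(P_tot / 10⁻³) = −80.6 dBm

−80.6 dBm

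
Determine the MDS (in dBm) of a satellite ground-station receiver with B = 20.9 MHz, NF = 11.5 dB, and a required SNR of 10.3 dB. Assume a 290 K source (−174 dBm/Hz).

Sensitivity = −174 + 10 log₁₀(B) + NF + SNR_min
= −174 + 73.2 + 11.5 + 10.3
= −79.0 dBm → −79.0 dBm

−79.0 dBm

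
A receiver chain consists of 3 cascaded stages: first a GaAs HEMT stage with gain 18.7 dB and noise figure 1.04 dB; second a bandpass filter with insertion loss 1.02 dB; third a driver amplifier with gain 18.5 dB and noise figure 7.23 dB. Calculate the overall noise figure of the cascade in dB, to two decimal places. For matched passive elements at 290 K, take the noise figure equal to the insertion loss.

1.29 dB

Convert to linear (a loss of L dB is a gain of −L dB): F_i = 10^(NF_i/10), G_i = 10^(G_i,dB/10)
  Stage 1: F_1 = 10^(1.04/10) = 1.271, G_1 = 10^(18.7/10) = 74.13
  Stage 2: F_2 = 10^(1.02/10) = 1.265, G_2 = 10^(−1.02/10) = 0.7907
  Stage 3: F_3 = 10^(7.23/10) = 5.284, G_3 = 10^(18.5/10) = 70.79
Friis cascade:
  F = 1.271 + (1.265 − 1)/74.13 + (5.284 − 1)/58.61 = 1.347
NF = 10 log₁₀(1.347) = 1.29 dB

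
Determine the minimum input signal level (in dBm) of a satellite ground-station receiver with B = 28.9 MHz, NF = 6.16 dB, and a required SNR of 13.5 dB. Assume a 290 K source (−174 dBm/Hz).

Sensitivity = −174 + 10 log₁₀(B) + NF + SNR_min
= −174 + 74.61 + 6.16 + 13.5
= −79.73 dBm → −79.7 dBm

−79.7 dBm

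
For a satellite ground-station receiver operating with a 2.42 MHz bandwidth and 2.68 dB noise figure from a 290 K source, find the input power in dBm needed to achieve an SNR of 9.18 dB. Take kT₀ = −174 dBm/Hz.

Sensitivity = −174 + 10 log₁₀(B) + NF + SNR_min
= −174 + 63.84 + 2.68 + 9.18
= −98.30 dBm → −98.3 dBm

−98.3 dBm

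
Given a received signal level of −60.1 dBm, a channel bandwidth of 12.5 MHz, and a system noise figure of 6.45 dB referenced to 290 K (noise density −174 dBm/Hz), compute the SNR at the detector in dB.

36.5 dB

Noise floor: N = −174 + 10 log₁₀(B) + NF
10 log₁₀(1.25×10⁷) = 70.97 dB
N = −174 + 70.97 + 6.45 = −96.58 dBm
SNR = P_sig − N = −60.1 − (−96.58) = 36.48 dB → 36.5 dB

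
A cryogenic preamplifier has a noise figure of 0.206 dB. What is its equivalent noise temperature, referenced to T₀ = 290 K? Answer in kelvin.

F = 10^(0.206/10) = 1.04858
T_e = (F − 1)·T₀ = (1.04858 − 1) × 290 = 14.1 K

14.1 K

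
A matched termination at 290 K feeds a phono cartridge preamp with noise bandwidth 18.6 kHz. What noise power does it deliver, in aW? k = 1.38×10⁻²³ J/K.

P_n = kTB = 1.38×10⁻²³ × 290 × 1.86×10⁴ = 7.44×10⁻¹⁷ W = 74.4 aW

74.4 aW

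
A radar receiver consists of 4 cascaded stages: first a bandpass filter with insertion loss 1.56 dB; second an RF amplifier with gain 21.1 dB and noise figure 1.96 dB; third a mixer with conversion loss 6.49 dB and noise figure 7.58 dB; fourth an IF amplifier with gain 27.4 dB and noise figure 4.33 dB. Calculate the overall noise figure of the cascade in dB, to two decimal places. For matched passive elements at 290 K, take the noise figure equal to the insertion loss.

3.78 dB

Convert to linear (a loss of L dB is a gain of −L dB): F_i = 10^(NF_i/10), G_i = 10^(G_i,dB/10)
  Stage 1: F_1 = 10^(1.56/10) = 1.432, G_1 = 10^(−1.56/10) = 0.6982
  Stage 2: F_2 = 10^(1.96/10) = 1.570, G_2 = 10^(21.1/10) = 128.8
  Stage 3: F_3 = 10^(7.58/10) = 5.728, G_3 = 10^(−6.49/10) = 0.2244
  Stage 4: F_4 = 10^(4.33/10) = 2.710, G_4 = 10^(27.4/10) = 549.5
Friis cascade:
  F = 1.432 + (1.570 − 1)/0.6982 + (5.728 − 1)/89.95 + (2.710 − 1)/20.18 = 2.386
NF = 10 log₁₀(2.386) = 3.78 dB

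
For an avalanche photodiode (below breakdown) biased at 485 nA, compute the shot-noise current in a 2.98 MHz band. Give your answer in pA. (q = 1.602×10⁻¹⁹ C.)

680 pA

I_n = √(2qI·B)
2qI·B = 2 × 1.602×10⁻¹⁹ × 4.85×10⁻⁷ × 2.98×10⁶ = 4.63×10⁻¹⁹ A²
I_n = √(4.63×10⁻¹⁹) = 6.80×10⁻¹⁰ A = 680 pA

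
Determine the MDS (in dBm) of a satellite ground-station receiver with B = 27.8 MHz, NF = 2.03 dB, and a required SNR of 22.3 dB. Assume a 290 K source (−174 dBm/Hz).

−75.2 dBm

Sensitivity = −174 + 10 log₁₀(B) + NF + SNR_min
= −174 + 74.44 + 2.03 + 22.3
= −75.23 dBm → −75.2 dBm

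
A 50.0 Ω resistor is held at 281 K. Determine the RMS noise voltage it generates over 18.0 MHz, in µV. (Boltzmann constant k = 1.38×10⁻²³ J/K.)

3.74 µV

V_n = √(4kTRB)
4kTRB = 4 × 1.38×10⁻²³ × 281 × 5.00×10¹ × 1.80×10⁷ = 1.40×10⁻¹¹ V²
V_n = √(1.40×10⁻¹¹) = 3.74×10⁻⁶ V = 3.74 µV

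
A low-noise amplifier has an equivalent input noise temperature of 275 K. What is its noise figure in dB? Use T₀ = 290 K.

2.90 dB

F = 1 + T_e/T₀ = 1 + 275/290 = 1.94828
NF = 10 log₁₀(1.94828) = 2.90 dB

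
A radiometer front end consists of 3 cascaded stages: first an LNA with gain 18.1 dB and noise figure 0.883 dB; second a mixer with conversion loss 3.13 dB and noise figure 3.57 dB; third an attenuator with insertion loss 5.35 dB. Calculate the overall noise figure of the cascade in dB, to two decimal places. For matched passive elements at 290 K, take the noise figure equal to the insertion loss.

Convert to linear (a loss of L dB is a gain of −L dB): F_i = 10^(NF_i/10), G_i = 10^(G_i,dB/10)
  Stage 1: F_1 = 10^(0.883/10) = 1.225, G_1 = 10^(18.1/10) = 64.57
  Stage 2: F_2 = 10^(3.57/10) = 2.275, G_2 = 10^(−3.13/10) = 0.4864
  Stage 3: F_3 = 10^(5.35/10) = 3.428, G_3 = 10^(−5.35/10) = 0.2917
Friis cascade:
  F = 1.225 + (2.275 − 1)/64.57 + (3.428 − 1)/31.41 = 1.323
NF = 10 log₁₀(1.323) = 1.21 dB

1.21 dB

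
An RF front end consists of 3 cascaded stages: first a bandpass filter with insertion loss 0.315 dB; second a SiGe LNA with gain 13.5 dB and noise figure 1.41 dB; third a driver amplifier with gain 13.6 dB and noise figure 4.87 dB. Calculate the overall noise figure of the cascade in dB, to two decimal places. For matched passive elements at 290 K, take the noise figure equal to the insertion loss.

2.01 dB

Convert to linear (a loss of L dB is a gain of −L dB): F_i = 10^(NF_i/10), G_i = 10^(G_i,dB/10)
  Stage 1: F_1 = 10^(0.315/10) = 1.075, G_1 = 10^(−0.315/10) = 0.9300
  Stage 2: F_2 = 10^(1.41/10) = 1.384, G_2 = 10^(13.5/10) = 22.39
  Stage 3: F_3 = 10^(4.87/10) = 3.069, G_3 = 10^(13.6/10) = 22.91
Friis cascade:
  F = 1.075 + (1.384 − 1)/0.9300 + (3.069 − 1)/20.82 = 1.587
NF = 10 log₁₀(1.587) = 2.01 dB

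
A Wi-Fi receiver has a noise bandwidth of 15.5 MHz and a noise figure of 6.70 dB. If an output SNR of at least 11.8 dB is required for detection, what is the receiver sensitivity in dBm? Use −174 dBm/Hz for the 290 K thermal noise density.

Sensitivity = −174 + 10 log₁₀(B) + NF + SNR_min
= −174 + 71.9 + 6.70 + 11.8
= −83.60 dBm → −83.6 dBm

−83.6 dBm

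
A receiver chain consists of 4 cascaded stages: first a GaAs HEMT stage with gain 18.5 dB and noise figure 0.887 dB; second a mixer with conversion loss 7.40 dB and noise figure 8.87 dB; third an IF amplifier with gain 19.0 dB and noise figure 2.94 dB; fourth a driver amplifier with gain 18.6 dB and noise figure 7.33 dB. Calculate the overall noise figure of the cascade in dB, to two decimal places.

Convert to linear (a loss of L dB is a gain of −L dB): F_i = 10^(NF_i/10), G_i = 10^(G_i,dB/10)
  Stage 1: F_1 = 10^(0.887/10) = 1.227, G_1 = 10^(18.5/10) = 70.79
  Stage 2: F_2 = 10^(8.87/10) = 7.709, G_2 = 10^(−7.40/10) = 0.1820
  Stage 3: F_3 = 10^(2.94/10) = 1.968, G_3 = 10^(19.0/10) = 79.43
  Stage 4: F_4 = 10^(7.33/10) = 5.408, G_4 = 10^(18.6/10) = 72.44
Friis cascade:
  F = 1.227 + (7.709 − 1)/70.79 + (1.968 − 1)/12.88 + (5.408 − 1)/1023 = 1.401
NF = 10 log₁₀(1.401) = 1.46 dB

1.46 dB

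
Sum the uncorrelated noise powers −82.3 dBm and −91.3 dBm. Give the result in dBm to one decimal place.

Convert to linear, add, convert back:
P₁ = 5.89×10⁻¹² W, P₂ = 7.41×10⁻¹³ W
P_tot = 6.63×10⁻¹² W → 10 log₁₀(P_tot / 10⁻³) = −81.8 dBm

−81.8 dBm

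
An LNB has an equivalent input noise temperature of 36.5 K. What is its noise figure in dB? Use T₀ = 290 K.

F = 1 + T_e/T₀ = 1 + 36.5/290 = 1.12586
NF = 10 log₁₀(1.12586) = 0.515 dB

0.515 dB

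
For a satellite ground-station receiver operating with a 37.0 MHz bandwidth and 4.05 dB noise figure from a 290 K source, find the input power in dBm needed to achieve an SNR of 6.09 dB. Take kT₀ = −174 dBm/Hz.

−88.2 dBm

Sensitivity = −174 + 10 log₁₀(B) + NF + SNR_min
= −174 + 75.68 + 4.05 + 6.09
= −88.18 dBm → −88.2 dBm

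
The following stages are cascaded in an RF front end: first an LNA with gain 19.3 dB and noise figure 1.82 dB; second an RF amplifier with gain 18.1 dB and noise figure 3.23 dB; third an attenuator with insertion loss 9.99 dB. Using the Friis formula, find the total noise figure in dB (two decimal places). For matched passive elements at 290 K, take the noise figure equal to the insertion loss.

1.86 dB

Convert to linear (a loss of L dB is a gain of −L dB): F_i = 10^(NF_i/10), G_i = 10^(G_i,dB/10)
  Stage 1: F_1 = 10^(1.82/10) = 1.521, G_1 = 10^(19.3/10) = 85.11
  Stage 2: F_2 = 10^(3.23/10) = 2.104, G_2 = 10^(18.1/10) = 64.57
  Stage 3: F_3 = 10^(9.99/10) = 9.977, G_3 = 10^(−9.99/10) = 0.1002
Friis cascade:
  F = 1.521 + (2.104 − 1)/85.11 + (9.977 − 1)/5495 = 1.535
NF = 10 log₁₀(1.535) = 1.86 dB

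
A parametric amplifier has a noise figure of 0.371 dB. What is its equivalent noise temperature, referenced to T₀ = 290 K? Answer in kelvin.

25.9 K

F = 10^(0.371/10) = 1.08918
T_e = (F − 1)·T₀ = (1.08918 − 1) × 290 = 25.9 K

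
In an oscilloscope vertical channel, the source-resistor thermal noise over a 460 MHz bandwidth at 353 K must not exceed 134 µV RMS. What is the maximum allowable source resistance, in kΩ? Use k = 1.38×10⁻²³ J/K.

Johnson–Nyquist: V_n = √(4kTRB) ⇒ R = V_n² / (4kTB)
4kTB = 4 × 1.38×10⁻²³ × 353 × 4.60×10⁸ = 8.96×10⁻¹²
R = (1.34×10⁻⁴)² / 8.96×10⁻¹² = 2.00×10³ Ω = 2.00 kΩ

2.00 kΩ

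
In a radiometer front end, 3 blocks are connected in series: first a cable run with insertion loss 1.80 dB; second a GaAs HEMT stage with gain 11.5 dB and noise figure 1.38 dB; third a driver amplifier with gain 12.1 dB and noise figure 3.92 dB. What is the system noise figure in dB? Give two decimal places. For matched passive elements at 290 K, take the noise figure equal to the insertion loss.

Convert to linear (a loss of L dB is a gain of −L dB): F_i = 10^(NF_i/10), G_i = 10^(G_i,dB/10)
  Stage 1: F_1 = 10^(1.80/10) = 1.514, G_1 = 10^(−1.80/10) = 0.6607
  Stage 2: F_2 = 10^(1.38/10) = 1.374, G_2 = 10^(11.5/10) = 14.13
  Stage 3: F_3 = 10^(3.92/10) = 2.466, G_3 = 10^(12.1/10) = 16.22
Friis cascade:
  F = 1.514 + (1.374 − 1)/0.6607 + (2.466 − 1)/9.333 = 2.237
NF = 10 log₁₀(2.237) = 3.50 dB

3.50 dB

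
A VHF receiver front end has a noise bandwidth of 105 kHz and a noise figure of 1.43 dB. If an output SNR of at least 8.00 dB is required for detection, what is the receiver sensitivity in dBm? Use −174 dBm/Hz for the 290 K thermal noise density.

Sensitivity = −174 + 10 log₁₀(B) + NF + SNR_min
= −174 + 50.21 + 1.43 + 8.00
= −114.36 dBm → −114.4 dBm

−114.4 dBm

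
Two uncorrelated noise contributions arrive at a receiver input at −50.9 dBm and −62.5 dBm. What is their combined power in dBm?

−50.6 dBm

Convert to linear, add, convert back:
P₁ = 8.13×10⁻⁹ W, P₂ = 5.62×10⁻¹⁰ W
P_tot = 8.69×10⁻⁹ W → 10 log₁₀(P_tot / 10⁻³) = −50.6 dBm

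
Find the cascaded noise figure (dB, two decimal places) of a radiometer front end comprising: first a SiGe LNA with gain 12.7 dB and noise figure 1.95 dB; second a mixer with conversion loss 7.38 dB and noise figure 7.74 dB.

2.63 dB

Convert to linear (a loss of L dB is a gain of −L dB): F_i = 10^(NF_i/10), G_i = 10^(G_i,dB/10)
  Stage 1: F_1 = 10^(1.95/10) = 1.567, G_1 = 10^(12.7/10) = 18.62
  Stage 2: F_2 = 10^(7.74/10) = 5.943, G_2 = 10^(−7.38/10) = 0.1828
Friis cascade:
  F = 1.567 + (5.943 − 1)/18.62 = 1.832
NF = 10 log₁₀(1.832) = 2.63 dB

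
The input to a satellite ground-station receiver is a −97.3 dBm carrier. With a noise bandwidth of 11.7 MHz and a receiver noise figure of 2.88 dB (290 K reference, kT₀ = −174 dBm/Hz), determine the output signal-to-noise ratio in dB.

Noise floor: N = −174 + 10 log₁₀(B) + NF
10 log₁₀(1.17×10⁷) = 70.68 dB
N = −174 + 70.68 + 2.88 = −100.44 dBm
SNR = P_sig − N = −97.3 − (−100.44) = 3.14 dB → 3.1 dB

3.1 dB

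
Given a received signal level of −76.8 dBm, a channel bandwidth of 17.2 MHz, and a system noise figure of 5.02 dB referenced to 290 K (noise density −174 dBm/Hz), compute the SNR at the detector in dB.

Noise floor: N = −174 + 10 log₁₀(B) + NF
10 log₁₀(1.72×10⁷) = 72.36 dB
N = −174 + 72.36 + 5.02 = −96.62 dBm
SNR = P_sig − N = −76.8 − (−96.62) = 19.82 dB → 19.8 dB

19.8 dB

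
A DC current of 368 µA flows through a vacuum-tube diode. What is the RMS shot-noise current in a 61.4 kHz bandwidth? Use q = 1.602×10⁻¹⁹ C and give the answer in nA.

2.69 nA

I_n = √(2qI·B)
2qI·B = 2 × 1.602×10⁻¹⁹ × 3.68×10⁻⁴ × 6.14×10⁴ = 7.24×10⁻¹⁸ A²
I_n = √(7.24×10⁻¹⁸) = 2.69×10⁻⁹ A = 2.69 nA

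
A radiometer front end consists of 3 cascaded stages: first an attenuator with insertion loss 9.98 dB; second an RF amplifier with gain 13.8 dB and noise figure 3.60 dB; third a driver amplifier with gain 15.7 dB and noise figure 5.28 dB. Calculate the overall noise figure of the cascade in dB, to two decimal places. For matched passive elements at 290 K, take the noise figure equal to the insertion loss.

13.76 dB

Convert to linear (a loss of L dB is a gain of −L dB): F_i = 10^(NF_i/10), G_i = 10^(G_i,dB/10)
  Stage 1: F_1 = 10^(9.98/10) = 9.954, G_1 = 10^(−9.98/10) = 0.1005
  Stage 2: F_2 = 10^(3.60/10) = 2.291, G_2 = 10^(13.8/10) = 23.99
  Stage 3: F_3 = 10^(5.28/10) = 3.373, G_3 = 10^(15.7/10) = 37.15
Friis cascade:
  F = 9.954 + (2.291 − 1)/0.1005 + (3.373 − 1)/2.410 = 23.79
NF = 10 log₁₀(23.79) = 13.76 dB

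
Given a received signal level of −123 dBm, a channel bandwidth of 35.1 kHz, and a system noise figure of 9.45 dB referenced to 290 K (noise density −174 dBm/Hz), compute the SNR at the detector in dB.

−3.9 dB

Noise floor: N = −174 + 10 log₁₀(B) + NF
10 log₁₀(3.51×10⁴) = 45.45 dB
N = −174 + 45.45 + 9.45 = −119.10 dBm
SNR = P_sig − N = −123 − (−119.10) = −3.90 dB → −3.9 dB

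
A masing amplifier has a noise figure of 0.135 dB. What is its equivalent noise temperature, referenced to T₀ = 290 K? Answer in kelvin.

F = 10^(0.135/10) = 1.03157
T_e = (F − 1)·T₀ = (1.03157 − 1) × 290 = 9.16 K

9.16 K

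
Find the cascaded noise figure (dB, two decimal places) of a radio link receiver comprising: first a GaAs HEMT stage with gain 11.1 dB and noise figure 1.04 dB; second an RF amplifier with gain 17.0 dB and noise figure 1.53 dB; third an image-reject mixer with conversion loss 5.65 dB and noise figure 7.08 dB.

1.17 dB

Convert to linear (a loss of L dB is a gain of −L dB): F_i = 10^(NF_i/10), G_i = 10^(G_i,dB/10)
  Stage 1: F_1 = 10^(1.04/10) = 1.271, G_1 = 10^(11.1/10) = 12.88
  Stage 2: F_2 = 10^(1.53/10) = 1.422, G_2 = 10^(17.0/10) = 50.12
  Stage 3: F_3 = 10^(7.08/10) = 5.105, G_3 = 10^(−5.65/10) = 0.2723
Friis cascade:
  F = 1.271 + (1.422 − 1)/12.88 + (5.105 − 1)/645.7 = 1.310
NF = 10 log₁₀(1.310) = 1.17 dB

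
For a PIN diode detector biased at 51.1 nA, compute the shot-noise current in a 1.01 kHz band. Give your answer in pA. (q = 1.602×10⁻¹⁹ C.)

4.07 pA

I_n = √(2qI·B)
2qI·B = 2 × 1.602×10⁻¹⁹ × 5.11×10⁻⁸ × 1.01×10³ = 1.65×10⁻²³ A²
I_n = √(1.65×10⁻²³) = 4.07×10⁻¹² A = 4.07 pA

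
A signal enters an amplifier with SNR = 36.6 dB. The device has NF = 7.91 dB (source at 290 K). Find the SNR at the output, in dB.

By definition F = SNR_in/SNR_out, so in dB: SNR_out = SNR_in − NF
SNR_out = 36.6 − 7.91 = 28.69 dB

28.69 dB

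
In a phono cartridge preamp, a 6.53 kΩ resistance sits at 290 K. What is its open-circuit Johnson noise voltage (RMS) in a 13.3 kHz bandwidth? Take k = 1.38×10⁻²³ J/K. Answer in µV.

V_n = √(4kTRB)
4kTRB = 4 × 1.38×10⁻²³ × 290 × 6.53×10³ × 1.33×10⁴ = 1.39×10⁻¹² V²
V_n = √(1.39×10⁻¹²) = 1.18×10⁻⁶ V = 1.18 µV

1.18 µV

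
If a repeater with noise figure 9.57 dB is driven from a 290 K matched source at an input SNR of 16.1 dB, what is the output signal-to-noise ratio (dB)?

By definition F = SNR_in/SNR_out, so in dB: SNR_out = SNR_in − NF
SNR_out = 16.1 − 9.57 = 6.53 dB

6.53 dB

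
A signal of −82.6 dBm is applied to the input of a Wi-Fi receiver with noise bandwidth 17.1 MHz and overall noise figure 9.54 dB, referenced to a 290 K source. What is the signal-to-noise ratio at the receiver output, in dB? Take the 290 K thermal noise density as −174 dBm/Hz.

Noise floor: N = −174 + 10 log₁₀(B) + NF
10 log₁₀(1.71×10⁷) = 72.33 dB
N = −174 + 72.33 + 9.54 = −92.13 dBm
SNR = P_sig − N = −82.6 − (−92.13) = 9.53 dB → 9.5 dB

9.5 dB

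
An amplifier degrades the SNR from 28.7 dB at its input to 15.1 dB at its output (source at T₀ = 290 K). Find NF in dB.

13.6 dB

NF (dB) = SNR_in(dB) − SNR_out(dB) when the source is at T₀
NF = 28.7 − 15.1 = 13.6 dB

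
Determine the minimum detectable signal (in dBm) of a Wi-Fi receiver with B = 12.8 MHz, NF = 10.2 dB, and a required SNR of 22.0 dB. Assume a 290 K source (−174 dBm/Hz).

Sensitivity = −174 + 10 log₁₀(B) + NF + SNR_min
= −174 + 71.07 + 10.2 + 22.0
= −70.73 dBm → −70.7 dBm

−70.7 dBm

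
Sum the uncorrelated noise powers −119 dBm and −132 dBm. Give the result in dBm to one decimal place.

−118.8 dBm

Convert to linear, add, convert back:
P₁ = 1.26×10⁻¹⁵ W, P₂ = 6.31×10⁻¹⁷ W
P_tot = 1.32×10⁻¹⁵ W → 10 log₁₀(P_tot / 10⁻³) = −118.8 dBm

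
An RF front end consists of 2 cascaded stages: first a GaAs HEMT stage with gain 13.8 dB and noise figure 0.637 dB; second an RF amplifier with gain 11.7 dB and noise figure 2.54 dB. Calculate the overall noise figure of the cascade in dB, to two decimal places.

0.76 dB

Convert to linear (a loss of L dB is a gain of −L dB): F_i = 10^(NF_i/10), G_i = 10^(G_i,dB/10)
  Stage 1: F_1 = 10^(0.637/10) = 1.158, G_1 = 10^(13.8/10) = 23.99
  Stage 2: F_2 = 10^(2.54/10) = 1.795, G_2 = 10^(11.7/10) = 14.79
Friis cascade:
  F = 1.158 + (1.795 − 1)/23.99 = 1.191
NF = 10 log₁₀(1.191) = 0.76 dB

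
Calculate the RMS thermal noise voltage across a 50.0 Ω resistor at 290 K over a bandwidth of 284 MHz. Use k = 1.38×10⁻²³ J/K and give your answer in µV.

V_n = √(4kTRB)
4kTRB = 4 × 1.38×10⁻²³ × 290 × 5.00×10¹ × 2.84×10⁸ = 2.27×10⁻¹⁰ V²
V_n = √(2.27×10⁻¹⁰) = 1.51×10⁻⁵ V = 15.1 µV

15.1 µV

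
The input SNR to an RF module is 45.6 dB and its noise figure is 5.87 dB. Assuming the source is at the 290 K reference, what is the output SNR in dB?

By definition F = SNR_in/SNR_out, so in dB: SNR_out = SNR_in − NF
SNR_out = 45.6 − 5.87 = 39.73 dB

39.73 dB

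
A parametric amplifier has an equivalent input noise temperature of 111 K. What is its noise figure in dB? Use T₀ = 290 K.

F = 1 + T_e/T₀ = 1 + 111/290 = 1.38276
NF = 10 log₁₀(1.38276) = 1.41 dB

1.41 dB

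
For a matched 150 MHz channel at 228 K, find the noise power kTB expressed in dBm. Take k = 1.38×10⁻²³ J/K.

P_n = kTB = 1.38×10⁻²³ × 228 × 1.50×10⁸ = 4.72×10⁻¹³ W
In dBm: 10 log₁₀(4.72×10⁻¹³ / 10⁻³) = −93.3 dBm

−93.3 dBm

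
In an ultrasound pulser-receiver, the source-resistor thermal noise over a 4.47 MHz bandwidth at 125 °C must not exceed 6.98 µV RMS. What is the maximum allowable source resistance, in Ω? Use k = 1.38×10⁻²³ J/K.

496 Ω

T = 125 °C + 273.15 = 398.15 K
Johnson–Nyquist: V_n = √(4kTRB) ⇒ R = V_n² / (4kTB)
4kTB = 4 × 1.38×10⁻²³ × 398.15 × 4.47×10⁶ = 9.82×10⁻¹⁴
R = (6.98×10⁻⁶)² / 9.82×10⁻¹⁴ = 4.96×10² Ω = 496 Ω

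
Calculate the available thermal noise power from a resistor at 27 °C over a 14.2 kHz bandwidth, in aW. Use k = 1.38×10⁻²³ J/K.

58.8 aW

T = 27 °C + 273.15 = 300.15 K
P_n = kTB = 1.38×10⁻²³ × 300.15 × 1.42×10⁴ = 5.88×10⁻¹⁷ W = 58.8 aW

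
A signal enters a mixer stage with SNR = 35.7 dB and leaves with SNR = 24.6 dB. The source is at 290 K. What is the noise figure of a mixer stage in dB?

11.1 dB

NF (dB) = SNR_in(dB) − SNR_out(dB) when the source is at T₀
NF = 35.7 − 24.6 = 11.1 dB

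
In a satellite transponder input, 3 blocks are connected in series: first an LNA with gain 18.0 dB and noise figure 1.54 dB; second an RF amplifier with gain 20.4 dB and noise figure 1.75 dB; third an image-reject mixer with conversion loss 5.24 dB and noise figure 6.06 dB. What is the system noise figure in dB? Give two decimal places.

Convert to linear (a loss of L dB is a gain of −L dB): F_i = 10^(NF_i/10), G_i = 10^(G_i,dB/10)
  Stage 1: F_1 = 10^(1.54/10) = 1.426, G_1 = 10^(18.0/10) = 63.10
  Stage 2: F_2 = 10^(1.75/10) = 1.496, G_2 = 10^(20.4/10) = 109.6
  Stage 3: F_3 = 10^(6.06/10) = 4.036, G_3 = 10^(−5.24/10) = 0.2992
Friis cascade:
  F = 1.426 + (1.496 − 1)/63.10 + (4.036 − 1)/6918 = 1.434
NF = 10 log₁₀(1.434) = 1.57 dB

1.57 dB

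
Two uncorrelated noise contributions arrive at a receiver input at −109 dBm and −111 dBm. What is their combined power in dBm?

−106.9 dBm

Convert to linear, add, convert back:
P₁ = 1.26×10⁻¹⁴ W, P₂ = 7.94×10⁻¹⁵ W
P_tot = 2.05×10⁻¹⁴ W → 10 log₁₀(P_tot / 10⁻³) = −106.9 dBm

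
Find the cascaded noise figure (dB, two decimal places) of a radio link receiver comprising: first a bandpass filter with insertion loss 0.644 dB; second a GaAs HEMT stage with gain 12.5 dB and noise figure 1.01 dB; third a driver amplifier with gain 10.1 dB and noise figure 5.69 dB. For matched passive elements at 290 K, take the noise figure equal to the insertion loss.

Convert to linear (a loss of L dB is a gain of −L dB): F_i = 10^(NF_i/10), G_i = 10^(G_i,dB/10)
  Stage 1: F_1 = 10^(0.644/10) = 1.160, G_1 = 10^(−0.644/10) = 0.8622
  Stage 2: F_2 = 10^(1.01/10) = 1.262, G_2 = 10^(12.5/10) = 17.78
  Stage 3: F_3 = 10^(5.69/10) = 3.707, G_3 = 10^(10.1/10) = 10.23
Friis cascade:
  F = 1.160 + (1.262 − 1)/0.8622 + (3.707 − 1)/15.33 = 1.640
NF = 10 log₁₀(1.640) = 2.15 dB

2.15 dB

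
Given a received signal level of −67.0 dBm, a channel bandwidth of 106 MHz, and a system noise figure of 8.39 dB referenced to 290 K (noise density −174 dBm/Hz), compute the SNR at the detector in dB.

18.4 dB

Noise floor: N = −174 + 10 log₁₀(B) + NF
10 log₁₀(1.06×10⁸) = 80.25 dB
N = −174 + 80.25 + 8.39 = −85.36 dBm
SNR = P_sig − N = −67.0 − (−85.36) = 18.36 dB → 18.4 dB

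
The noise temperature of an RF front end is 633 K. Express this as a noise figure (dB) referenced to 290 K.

F = 1 + T_e/T₀ = 1 + 633/290 = 3.18276
NF = 10 log₁₀(3.18276) = 5.03 dB

5.03 dB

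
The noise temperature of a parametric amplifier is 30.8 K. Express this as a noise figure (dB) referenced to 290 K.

F = 1 + T_e/T₀ = 1 + 30.8/290 = 1.10621
NF = 10 log₁₀(1.10621) = 0.438 dB

0.438 dB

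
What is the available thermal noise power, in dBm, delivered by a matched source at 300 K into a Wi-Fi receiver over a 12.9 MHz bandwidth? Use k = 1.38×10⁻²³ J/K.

P_n = kTB = 1.38×10⁻²³ × 300 × 1.29×10⁷ = 5.34×10⁻¹⁴ W
In dBm: 10 log₁₀(5.34×10⁻¹⁴ / 10⁻³) = −102.7 dBm

−102.7 dBm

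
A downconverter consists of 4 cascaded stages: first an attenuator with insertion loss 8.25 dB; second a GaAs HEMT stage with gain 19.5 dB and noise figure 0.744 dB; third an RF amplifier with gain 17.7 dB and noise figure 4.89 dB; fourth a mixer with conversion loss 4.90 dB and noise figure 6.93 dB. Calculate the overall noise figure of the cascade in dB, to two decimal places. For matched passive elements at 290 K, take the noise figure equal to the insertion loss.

Convert to linear (a loss of L dB is a gain of −L dB): F_i = 10^(NF_i/10), G_i = 10^(G_i,dB/10)
  Stage 1: F_1 = 10^(8.25/10) = 6.683, G_1 = 10^(−8.25/10) = 0.1496
  Stage 2: F_2 = 10^(0.744/10) = 1.187, G_2 = 10^(19.5/10) = 89.13
  Stage 3: F_3 = 10^(4.89/10) = 3.083, G_3 = 10^(17.7/10) = 58.88
  Stage 4: F_4 = 10^(6.93/10) = 4.932, G_4 = 10^(−4.90/10) = 0.3236
Friis cascade:
  F = 6.683 + (1.187 − 1)/0.1496 + (3.083 − 1)/13.34 + (4.932 − 1)/785.2 = 8.094
NF = 10 log₁₀(8.094) = 9.08 dB

9.08 dB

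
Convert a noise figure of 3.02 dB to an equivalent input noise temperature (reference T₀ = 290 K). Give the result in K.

F = 10^(3.02/10) = 2.00447
T_e = (F − 1)·T₀ = (2.00447 − 1) × 290 = 291 K

291 K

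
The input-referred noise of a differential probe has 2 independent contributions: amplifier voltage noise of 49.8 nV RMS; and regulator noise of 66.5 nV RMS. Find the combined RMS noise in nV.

83.1 nV

Uncorrelated sources add in power (mean-square): V_tot = √(ΣV_i²)
V_tot = √[(4.98×10⁻⁸)² + (6.65×10⁻⁸)²] = 8.31×10⁻⁸ V = 83.1 nV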